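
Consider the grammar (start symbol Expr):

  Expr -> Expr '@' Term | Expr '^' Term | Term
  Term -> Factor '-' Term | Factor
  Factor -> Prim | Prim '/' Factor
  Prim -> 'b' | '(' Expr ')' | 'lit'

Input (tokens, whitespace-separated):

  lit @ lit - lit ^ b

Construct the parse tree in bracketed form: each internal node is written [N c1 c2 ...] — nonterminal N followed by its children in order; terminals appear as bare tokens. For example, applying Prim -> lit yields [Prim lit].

Expr
Expr ^ Term
Expr @ Term ^ Term
Term @ Term ^ Term
Factor @ Term ^ Term
Prim @ Term ^ Term
lit @ Term ^ Term
lit @ Factor - Term ^ Term
lit @ Prim - Term ^ Term
lit @ lit - Term ^ Term
lit @ lit - Factor ^ Term
lit @ lit - Prim ^ Term
lit @ lit - lit ^ Term
lit @ lit - lit ^ Factor
lit @ lit - lit ^ Prim
lit @ lit - lit ^ b

[Expr [Expr [Expr [Term [Factor [Prim lit]]]] @ [Term [Factor [Prim lit]] - [Term [Factor [Prim lit]]]]] ^ [Term [Factor [Prim b]]]]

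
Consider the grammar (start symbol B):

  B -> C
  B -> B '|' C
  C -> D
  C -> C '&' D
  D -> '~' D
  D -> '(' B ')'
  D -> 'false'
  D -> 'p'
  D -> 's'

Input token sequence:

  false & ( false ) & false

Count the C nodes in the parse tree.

4

[B [C [C [C [D false]] & [D ( [B [C [D false]]] )]] & [D false]]]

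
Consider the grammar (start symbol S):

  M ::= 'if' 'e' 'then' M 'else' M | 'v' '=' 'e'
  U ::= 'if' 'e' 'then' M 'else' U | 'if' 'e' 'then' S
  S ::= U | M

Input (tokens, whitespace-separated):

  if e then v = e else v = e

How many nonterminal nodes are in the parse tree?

[S [M if e then [M v = e] else [M v = e]]]

4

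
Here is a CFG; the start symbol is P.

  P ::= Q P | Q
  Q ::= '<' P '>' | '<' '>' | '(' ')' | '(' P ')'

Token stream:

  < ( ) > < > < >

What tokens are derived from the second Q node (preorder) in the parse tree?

[P [Q < [P [Q ( )]] >] [P [Q < >] [P [Q < >]]]]

( )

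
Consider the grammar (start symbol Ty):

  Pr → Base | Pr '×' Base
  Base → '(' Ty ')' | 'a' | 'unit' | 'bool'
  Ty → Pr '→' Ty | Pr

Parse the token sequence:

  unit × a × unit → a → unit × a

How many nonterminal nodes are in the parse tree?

15

[Ty [Pr [Pr [Pr [Base unit]] × [Base a]] × [Base unit]] → [Ty [Pr [Base a]] → [Ty [Pr [Pr [Base unit]] × [Base a]]]]]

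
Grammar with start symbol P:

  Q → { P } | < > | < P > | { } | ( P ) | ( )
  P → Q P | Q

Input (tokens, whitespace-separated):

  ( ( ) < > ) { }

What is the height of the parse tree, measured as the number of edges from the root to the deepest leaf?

5

[P [Q ( [P [Q ( )] [P [Q < >]]] )] [P [Q { }]]]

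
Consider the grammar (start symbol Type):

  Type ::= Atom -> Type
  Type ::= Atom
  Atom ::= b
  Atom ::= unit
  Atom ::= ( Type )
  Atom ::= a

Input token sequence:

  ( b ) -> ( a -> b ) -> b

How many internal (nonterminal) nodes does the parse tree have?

[Type [Atom ( [Type [Atom b]] )] -> [Type [Atom ( [Type [Atom a] -> [Type [Atom b]]] )] -> [Type [Atom b]]]]

12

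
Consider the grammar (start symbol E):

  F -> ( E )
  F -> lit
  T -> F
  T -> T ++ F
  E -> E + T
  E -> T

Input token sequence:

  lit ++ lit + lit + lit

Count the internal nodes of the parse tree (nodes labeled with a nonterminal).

[E [E [E [T [T [F lit]] ++ [F lit]]] + [T [F lit]]] + [T [F lit]]]

11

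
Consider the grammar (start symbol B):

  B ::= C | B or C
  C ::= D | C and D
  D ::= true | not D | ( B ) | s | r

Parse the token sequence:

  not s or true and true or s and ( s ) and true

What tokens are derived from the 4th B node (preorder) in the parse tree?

[B [B [B [C [D not [D s]]]] or [C [C [D true]] and [D true]]] or [C [C [C [D s]] and [D ( [B [C [D s]]] )]] and [D true]]]

s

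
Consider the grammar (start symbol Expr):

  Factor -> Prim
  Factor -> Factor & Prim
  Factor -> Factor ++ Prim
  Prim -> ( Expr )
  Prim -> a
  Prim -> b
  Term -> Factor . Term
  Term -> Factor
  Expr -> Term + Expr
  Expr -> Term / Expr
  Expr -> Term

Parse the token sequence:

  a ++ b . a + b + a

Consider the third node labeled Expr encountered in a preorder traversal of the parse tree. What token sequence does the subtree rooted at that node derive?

[Expr [Term [Factor [Factor [Prim a]] ++ [Prim b]] . [Term [Factor [Prim a]]]] + [Expr [Term [Factor [Prim b]]] + [Expr [Term [Factor [Prim a]]]]]]

a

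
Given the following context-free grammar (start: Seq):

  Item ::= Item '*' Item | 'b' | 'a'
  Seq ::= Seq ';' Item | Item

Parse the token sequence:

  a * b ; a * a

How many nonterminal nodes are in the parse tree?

8

[Seq [Seq [Item [Item a] * [Item b]]] ; [Item [Item a] * [Item a]]]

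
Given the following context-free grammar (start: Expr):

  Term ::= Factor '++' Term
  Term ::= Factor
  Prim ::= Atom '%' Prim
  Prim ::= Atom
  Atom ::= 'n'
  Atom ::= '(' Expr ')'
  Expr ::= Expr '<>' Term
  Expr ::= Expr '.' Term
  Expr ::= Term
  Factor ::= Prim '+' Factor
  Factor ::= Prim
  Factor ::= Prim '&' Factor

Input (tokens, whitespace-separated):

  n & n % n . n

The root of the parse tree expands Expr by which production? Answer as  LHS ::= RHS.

[Expr [Expr [Term [Factor [Prim [Atom n]] & [Factor [Prim [Atom n] % [Prim [Atom n]]]]]]] . [Term [Factor [Prim [Atom n]]]]]

Expr ::= Expr '.' Term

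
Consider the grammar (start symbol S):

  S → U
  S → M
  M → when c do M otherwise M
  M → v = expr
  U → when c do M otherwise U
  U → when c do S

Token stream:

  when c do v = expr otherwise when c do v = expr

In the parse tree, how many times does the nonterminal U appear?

[S [U when c do [M v = expr] otherwise [U when c do [S [M v = expr]]]]]

2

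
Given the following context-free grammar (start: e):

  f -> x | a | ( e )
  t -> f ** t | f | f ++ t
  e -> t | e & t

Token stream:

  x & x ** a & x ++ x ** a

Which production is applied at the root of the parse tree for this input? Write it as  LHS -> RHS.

e -> e & t

[e [e [e [t [f x]]] & [t [f x] ** [t [f a]]]] & [t [f x] ++ [t [f x] ** [t [f a]]]]]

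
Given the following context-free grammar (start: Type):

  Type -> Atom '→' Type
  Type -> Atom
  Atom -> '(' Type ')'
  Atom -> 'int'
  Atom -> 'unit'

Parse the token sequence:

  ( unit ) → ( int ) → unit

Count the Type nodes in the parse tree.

5

[Type [Atom ( [Type [Atom unit]] )] → [Type [Atom ( [Type [Atom int]] )] → [Type [Atom unit]]]]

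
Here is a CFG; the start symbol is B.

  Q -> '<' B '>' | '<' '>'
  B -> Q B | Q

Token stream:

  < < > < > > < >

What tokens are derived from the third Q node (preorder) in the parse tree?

< >

[B [Q < [B [Q < >] [B [Q < >]]] >] [B [Q < >]]]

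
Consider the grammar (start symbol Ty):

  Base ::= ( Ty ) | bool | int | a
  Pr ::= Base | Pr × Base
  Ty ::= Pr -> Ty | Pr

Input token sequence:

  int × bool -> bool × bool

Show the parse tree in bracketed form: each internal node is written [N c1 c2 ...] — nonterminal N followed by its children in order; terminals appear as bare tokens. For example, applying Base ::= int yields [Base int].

Ty
Pr -> Ty
Pr × Base -> Ty
Base × Base -> Ty
int × Base -> Ty
int × bool -> Ty
int × bool -> Pr
int × bool -> Pr × Base
int × bool -> Base × Base
int × bool -> bool × Base
int × bool -> bool × bool

[Ty [Pr [Pr [Base int]] × [Base bool]] -> [Ty [Pr [Pr [Base bool]] × [Base bool]]]]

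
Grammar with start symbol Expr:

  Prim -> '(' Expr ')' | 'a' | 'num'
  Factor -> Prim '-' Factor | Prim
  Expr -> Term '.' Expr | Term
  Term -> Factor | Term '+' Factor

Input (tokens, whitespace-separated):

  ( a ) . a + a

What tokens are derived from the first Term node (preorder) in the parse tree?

[Expr [Term [Factor [Prim ( [Expr [Term [Factor [Prim a]]]] )]]] . [Expr [Term [Term [Factor [Prim a]]] + [Factor [Prim a]]]]]

( a )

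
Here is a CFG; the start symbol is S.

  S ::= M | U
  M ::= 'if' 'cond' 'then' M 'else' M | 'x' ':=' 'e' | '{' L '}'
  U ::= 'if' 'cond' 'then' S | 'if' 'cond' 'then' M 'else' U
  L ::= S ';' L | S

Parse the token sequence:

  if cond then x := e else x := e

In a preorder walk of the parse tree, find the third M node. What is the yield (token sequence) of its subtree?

[S [M if cond then [M x := e] else [M x := e]]]

x := e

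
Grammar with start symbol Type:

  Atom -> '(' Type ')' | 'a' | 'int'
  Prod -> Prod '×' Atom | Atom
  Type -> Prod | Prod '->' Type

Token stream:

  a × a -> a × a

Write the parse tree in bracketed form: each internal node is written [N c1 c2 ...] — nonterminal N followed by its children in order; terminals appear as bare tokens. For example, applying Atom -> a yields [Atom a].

Type
Prod -> Type
Prod × Atom -> Type
Atom × Atom -> Type
a × Atom -> Type
a × a -> Type
a × a -> Prod
a × a -> Prod × Atom
a × a -> Atom × Atom
a × a -> a × Atom
a × a -> a × a

[Type [Prod [Prod [Atom a]] × [Atom a]] -> [Type [Prod [Prod [Atom a]] × [Atom a]]]]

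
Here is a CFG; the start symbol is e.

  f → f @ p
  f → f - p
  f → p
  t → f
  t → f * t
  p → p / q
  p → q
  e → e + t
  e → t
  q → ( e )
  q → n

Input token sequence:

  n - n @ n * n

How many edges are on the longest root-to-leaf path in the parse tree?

7

[e [t [f [f [f [p [q n]]] - [p [q n]]] @ [p [q n]]] * [t [f [p [q n]]]]]]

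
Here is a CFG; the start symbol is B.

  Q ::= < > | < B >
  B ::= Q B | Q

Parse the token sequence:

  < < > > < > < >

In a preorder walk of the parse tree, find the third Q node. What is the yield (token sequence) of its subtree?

< >

[B [Q < [B [Q < >]] >] [B [Q < >] [B [Q < >]]]]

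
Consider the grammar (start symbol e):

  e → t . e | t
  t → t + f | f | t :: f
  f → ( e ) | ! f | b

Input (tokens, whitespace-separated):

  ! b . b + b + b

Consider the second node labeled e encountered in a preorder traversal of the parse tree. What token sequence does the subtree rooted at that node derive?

b + b + b

[e [t [f ! [f b]]] . [e [t [t [t [f b]] + [f b]] + [f b]]]]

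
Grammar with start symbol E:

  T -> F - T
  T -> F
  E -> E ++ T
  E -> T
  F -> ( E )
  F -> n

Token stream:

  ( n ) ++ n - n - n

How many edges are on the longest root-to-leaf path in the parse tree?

[E [E [T [F ( [E [T [F n]]] )]]] ++ [T [F n] - [T [F n] - [T [F n]]]]]

7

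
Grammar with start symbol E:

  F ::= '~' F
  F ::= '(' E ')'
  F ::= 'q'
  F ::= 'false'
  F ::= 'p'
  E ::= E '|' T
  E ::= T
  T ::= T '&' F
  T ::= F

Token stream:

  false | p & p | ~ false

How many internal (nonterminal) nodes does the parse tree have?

12

[E [E [E [T [F false]]] | [T [T [F p]] & [F p]]] | [T [F ~ [F false]]]]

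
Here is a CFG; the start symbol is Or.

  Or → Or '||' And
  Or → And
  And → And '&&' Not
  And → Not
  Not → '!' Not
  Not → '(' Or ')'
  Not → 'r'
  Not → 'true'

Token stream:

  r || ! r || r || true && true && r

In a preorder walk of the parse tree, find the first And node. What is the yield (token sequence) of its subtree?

r

[Or [Or [Or [Or [And [Not r]]] || [And [Not ! [Not r]]]] || [And [Not r]]] || [And [And [And [Not true]] && [Not true]] && [Not r]]]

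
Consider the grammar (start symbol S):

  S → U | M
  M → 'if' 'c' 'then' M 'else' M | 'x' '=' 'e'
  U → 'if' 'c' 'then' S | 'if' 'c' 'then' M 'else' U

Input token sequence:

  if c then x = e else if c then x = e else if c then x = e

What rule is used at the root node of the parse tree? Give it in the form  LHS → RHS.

S → U

[S [U if c then [M x = e] else [U if c then [M x = e] else [U if c then [S [M x = e]]]]]]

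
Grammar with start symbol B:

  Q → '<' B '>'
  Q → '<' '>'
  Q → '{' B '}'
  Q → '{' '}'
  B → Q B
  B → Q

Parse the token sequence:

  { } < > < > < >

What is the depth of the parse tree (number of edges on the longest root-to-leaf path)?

[B [Q { }] [B [Q < >] [B [Q < >] [B [Q < >]]]]]

5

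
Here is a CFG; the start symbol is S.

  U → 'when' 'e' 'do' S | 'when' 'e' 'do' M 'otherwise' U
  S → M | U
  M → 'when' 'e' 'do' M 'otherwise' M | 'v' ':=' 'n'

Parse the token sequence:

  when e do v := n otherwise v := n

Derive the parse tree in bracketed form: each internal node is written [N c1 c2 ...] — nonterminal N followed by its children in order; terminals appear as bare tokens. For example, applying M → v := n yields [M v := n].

[S [M when e do [M v := n] otherwise [M v := n]]]

S
M
when e do M otherwise M
when e do v := n otherwise M
when e do v := n otherwise v := n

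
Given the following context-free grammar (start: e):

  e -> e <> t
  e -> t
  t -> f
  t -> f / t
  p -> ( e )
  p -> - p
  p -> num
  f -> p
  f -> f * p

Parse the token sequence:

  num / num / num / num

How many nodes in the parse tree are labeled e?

1

[e [t [f [p num]] / [t [f [p num]] / [t [f [p num]] / [t [f [p num]]]]]]]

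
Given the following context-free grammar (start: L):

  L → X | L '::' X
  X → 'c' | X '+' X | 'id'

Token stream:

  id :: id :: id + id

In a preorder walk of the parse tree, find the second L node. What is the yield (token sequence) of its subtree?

id :: id

[L [L [L [X id]] :: [X id]] :: [X [X id] + [X id]]]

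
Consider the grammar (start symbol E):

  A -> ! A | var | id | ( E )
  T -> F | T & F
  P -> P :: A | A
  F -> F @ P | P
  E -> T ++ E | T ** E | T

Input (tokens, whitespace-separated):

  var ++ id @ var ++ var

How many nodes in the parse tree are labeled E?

3

[E [T [F [P [A var]]]] ++ [E [T [F [F [P [A id]]] @ [P [A var]]]] ++ [E [T [F [P [A var]]]]]]]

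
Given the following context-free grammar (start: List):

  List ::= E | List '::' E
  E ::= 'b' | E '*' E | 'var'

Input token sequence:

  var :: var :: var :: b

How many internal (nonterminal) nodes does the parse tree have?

8

[List [List [List [List [E var]] :: [E var]] :: [E var]] :: [E b]]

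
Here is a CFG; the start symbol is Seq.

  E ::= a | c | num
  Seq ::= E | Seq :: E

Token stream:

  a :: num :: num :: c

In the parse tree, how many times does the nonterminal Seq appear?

4

[Seq [Seq [Seq [Seq [E a]] :: [E num]] :: [E num]] :: [E c]]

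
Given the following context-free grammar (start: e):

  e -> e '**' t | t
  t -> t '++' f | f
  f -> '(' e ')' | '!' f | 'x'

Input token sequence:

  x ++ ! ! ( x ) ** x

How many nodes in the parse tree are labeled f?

[e [e [t [t [f x]] ++ [f ! [f ! [f ( [e [t [f x]]] )]]]]] ** [t [f x]]]

6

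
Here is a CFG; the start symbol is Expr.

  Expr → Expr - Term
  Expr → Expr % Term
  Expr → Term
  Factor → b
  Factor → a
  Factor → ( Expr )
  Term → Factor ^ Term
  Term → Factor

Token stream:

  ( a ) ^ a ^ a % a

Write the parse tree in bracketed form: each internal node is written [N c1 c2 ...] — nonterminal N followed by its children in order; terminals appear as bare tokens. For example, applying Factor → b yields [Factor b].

[Expr [Expr [Term [Factor ( [Expr [Term [Factor a]]] )] ^ [Term [Factor a] ^ [Term [Factor a]]]]] % [Term [Factor a]]]

Expr
Expr % Term
Term % Term
Factor ^ Term % Term
( Expr ) ^ Term % Term
( Term ) ^ Term % Term
( Factor ) ^ Term % Term
( a ) ^ Term % Term
( a ) ^ Factor ^ Term % Term
( a ) ^ a ^ Term % Term
( a ) ^ a ^ Factor % Term
( a ) ^ a ^ a % Term
( a ) ^ a ^ a % Factor
( a ) ^ a ^ a % a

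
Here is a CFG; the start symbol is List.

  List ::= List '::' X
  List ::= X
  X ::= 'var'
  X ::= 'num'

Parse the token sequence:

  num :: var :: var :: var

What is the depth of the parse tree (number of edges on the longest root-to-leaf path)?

[List [List [List [List [X num]] :: [X var]] :: [X var]] :: [X var]]

5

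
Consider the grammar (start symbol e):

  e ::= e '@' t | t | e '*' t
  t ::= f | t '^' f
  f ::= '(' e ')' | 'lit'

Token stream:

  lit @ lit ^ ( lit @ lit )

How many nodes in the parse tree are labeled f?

5

[e [e [t [f lit]]] @ [t [t [f lit]] ^ [f ( [e [e [t [f lit]]] @ [t [f lit]]] )]]]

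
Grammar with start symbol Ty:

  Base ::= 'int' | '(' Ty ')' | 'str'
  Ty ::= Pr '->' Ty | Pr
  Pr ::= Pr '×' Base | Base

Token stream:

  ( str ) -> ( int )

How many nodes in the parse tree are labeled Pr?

4

[Ty [Pr [Base ( [Ty [Pr [Base str]]] )]] -> [Ty [Pr [Base ( [Ty [Pr [Base int]]] )]]]]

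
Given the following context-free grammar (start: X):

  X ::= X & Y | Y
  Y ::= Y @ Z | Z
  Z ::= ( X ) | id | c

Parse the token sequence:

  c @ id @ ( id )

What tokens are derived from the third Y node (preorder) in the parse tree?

[X [Y [Y [Y [Z c]] @ [Z id]] @ [Z ( [X [Y [Z id]]] )]]]

c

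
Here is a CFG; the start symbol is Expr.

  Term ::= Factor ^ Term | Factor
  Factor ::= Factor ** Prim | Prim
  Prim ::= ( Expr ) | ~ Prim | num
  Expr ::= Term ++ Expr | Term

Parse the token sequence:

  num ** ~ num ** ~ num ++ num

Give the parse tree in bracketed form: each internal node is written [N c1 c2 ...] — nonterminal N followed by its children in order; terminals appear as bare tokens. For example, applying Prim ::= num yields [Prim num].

[Expr [Term [Factor [Factor [Factor [Prim num]] ** [Prim ~ [Prim num]]] ** [Prim ~ [Prim num]]]] ++ [Expr [Term [Factor [Prim num]]]]]

Expr
Term ++ Expr
Factor ++ Expr
Factor ** Prim ++ Expr
Factor ** Prim ** Prim ++ Expr
Prim ** Prim ** Prim ++ Expr
num ** Prim ** Prim ++ Expr
num ** ~ Prim ** Prim ++ Expr
num ** ~ num ** Prim ++ Expr
num ** ~ num ** ~ Prim ++ Expr
num ** ~ num ** ~ num ++ Expr
num ** ~ num ** ~ num ++ Term
num ** ~ num ** ~ num ++ Factor
num ** ~ num ** ~ num ++ Prim
num ** ~ num ** ~ num ++ num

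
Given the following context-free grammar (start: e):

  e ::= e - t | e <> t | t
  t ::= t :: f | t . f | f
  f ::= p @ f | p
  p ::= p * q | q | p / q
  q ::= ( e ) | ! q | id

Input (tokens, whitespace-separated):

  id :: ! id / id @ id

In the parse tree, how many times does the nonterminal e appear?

[e [t [t [f [p [q id]]]] :: [f [p [p [q ! [q id]]] / [q id]] @ [f [p [q id]]]]]]

1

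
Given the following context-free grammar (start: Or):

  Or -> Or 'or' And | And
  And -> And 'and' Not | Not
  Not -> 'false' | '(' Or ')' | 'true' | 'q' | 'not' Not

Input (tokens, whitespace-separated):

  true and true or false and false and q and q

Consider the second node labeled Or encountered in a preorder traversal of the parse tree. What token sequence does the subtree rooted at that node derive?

true and true

[Or [Or [And [And [Not true]] and [Not true]]] or [And [And [And [And [Not false]] and [Not false]] and [Not q]] and [Not q]]]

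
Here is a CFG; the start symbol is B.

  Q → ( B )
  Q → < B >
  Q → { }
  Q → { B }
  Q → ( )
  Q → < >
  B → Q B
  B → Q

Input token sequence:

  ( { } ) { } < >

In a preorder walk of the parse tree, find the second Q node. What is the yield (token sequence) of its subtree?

{ }

[B [Q ( [B [Q { }]] )] [B [Q { }] [B [Q < >]]]]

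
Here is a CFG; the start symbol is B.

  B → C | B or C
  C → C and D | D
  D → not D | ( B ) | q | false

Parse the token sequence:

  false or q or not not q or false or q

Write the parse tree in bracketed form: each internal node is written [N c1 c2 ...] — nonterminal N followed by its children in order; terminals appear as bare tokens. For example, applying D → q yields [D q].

B
B or C
B or C or C
B or C or C or C
B or C or C or C or C
C or C or C or C or C
D or C or C or C or C
false or C or C or C or C
false or D or C or C or C
false or q or C or C or C
false or q or D or C or C
false or q or not D or C or C
false or q or not not D or C or C
false or q or not not q or C or C
false or q or not not q or D or C
false or q or not not q or false or C
false or q or not not q or false or D
false or q or not not q or false or q

[B [B [B [B [B [C [D false]]] or [C [D q]]] or [C [D not [D not [D q]]]]] or [C [D false]]] or [C [D q]]]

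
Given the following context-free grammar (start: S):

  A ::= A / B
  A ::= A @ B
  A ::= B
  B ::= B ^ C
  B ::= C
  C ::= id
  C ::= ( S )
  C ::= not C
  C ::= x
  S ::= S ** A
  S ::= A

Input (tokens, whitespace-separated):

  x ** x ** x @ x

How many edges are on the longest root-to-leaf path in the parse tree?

6

[S [S [S [A [B [C x]]]] ** [A [B [C x]]]] ** [A [A [B [C x]]] @ [B [C x]]]]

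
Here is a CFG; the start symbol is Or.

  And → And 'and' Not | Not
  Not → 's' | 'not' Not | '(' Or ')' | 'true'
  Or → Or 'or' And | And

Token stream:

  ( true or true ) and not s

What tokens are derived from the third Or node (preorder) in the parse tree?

true

[Or [And [And [Not ( [Or [Or [And [Not true]]] or [And [Not true]]] )]] and [Not not [Not s]]]]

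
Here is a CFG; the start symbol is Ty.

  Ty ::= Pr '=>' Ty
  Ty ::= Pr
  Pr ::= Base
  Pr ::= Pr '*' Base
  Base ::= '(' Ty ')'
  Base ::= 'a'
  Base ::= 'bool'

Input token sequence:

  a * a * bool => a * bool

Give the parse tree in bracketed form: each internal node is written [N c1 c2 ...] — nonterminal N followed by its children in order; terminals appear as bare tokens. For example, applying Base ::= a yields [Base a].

Ty
Pr => Ty
Pr * Base => Ty
Pr * Base * Base => Ty
Base * Base * Base => Ty
a * Base * Base => Ty
a * a * Base => Ty
a * a * bool => Ty
a * a * bool => Pr
a * a * bool => Pr * Base
a * a * bool => Base * Base
a * a * bool => a * Base
a * a * bool => a * bool

[Ty [Pr [Pr [Pr [Base a]] * [Base a]] * [Base bool]] => [Ty [Pr [Pr [Base a]] * [Base bool]]]]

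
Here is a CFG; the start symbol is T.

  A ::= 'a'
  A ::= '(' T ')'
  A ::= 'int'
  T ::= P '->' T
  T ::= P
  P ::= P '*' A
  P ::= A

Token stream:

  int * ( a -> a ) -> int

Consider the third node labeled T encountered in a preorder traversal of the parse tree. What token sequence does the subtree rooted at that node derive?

[T [P [P [A int]] * [A ( [T [P [A a]] -> [T [P [A a]]]] )]] -> [T [P [A int]]]]

a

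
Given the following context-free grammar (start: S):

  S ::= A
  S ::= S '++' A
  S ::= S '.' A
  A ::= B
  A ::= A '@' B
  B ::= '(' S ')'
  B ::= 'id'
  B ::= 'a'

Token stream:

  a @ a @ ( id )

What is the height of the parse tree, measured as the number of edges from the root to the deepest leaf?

6

[S [A [A [A [B a]] @ [B a]] @ [B ( [S [A [B id]]] )]]]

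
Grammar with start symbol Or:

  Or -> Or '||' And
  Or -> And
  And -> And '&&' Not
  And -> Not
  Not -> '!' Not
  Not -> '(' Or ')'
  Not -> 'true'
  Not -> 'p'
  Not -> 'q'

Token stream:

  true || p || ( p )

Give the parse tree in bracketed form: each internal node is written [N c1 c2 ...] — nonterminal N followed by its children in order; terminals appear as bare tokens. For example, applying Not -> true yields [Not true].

[Or [Or [Or [And [Not true]]] || [And [Not p]]] || [And [Not ( [Or [And [Not p]]] )]]]

Or
Or || And
Or || And || And
And || And || And
Not || And || And
true || And || And
true || Not || And
true || p || And
true || p || Not
true || p || ( Or )
true || p || ( And )
true || p || ( Not )
true || p || ( p )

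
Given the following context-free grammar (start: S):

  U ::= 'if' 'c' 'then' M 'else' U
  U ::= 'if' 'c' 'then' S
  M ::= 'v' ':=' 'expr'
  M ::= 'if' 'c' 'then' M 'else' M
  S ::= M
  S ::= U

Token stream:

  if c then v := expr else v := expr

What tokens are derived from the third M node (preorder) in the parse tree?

[S [M if c then [M v := expr] else [M v := expr]]]

v := expr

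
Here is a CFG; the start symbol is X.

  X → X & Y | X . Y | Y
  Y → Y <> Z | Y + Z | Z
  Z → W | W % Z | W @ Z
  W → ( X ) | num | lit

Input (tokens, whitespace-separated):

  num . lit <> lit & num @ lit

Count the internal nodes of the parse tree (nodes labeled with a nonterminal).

[X [X [X [Y [Z [W num]]]] . [Y [Y [Z [W lit]]] <> [Z [W lit]]]] & [Y [Z [W num] @ [Z [W lit]]]]]

17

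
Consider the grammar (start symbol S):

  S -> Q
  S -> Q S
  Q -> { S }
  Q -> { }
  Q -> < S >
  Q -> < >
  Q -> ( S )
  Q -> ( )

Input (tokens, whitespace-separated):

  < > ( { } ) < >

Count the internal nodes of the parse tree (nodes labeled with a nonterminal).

[S [Q < >] [S [Q ( [S [Q { }]] )] [S [Q < >]]]]

8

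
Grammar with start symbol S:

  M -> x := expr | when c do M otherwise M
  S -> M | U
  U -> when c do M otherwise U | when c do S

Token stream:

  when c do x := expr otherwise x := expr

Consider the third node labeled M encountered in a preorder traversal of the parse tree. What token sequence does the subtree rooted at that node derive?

[S [M when c do [M x := expr] otherwise [M x := expr]]]

x := expr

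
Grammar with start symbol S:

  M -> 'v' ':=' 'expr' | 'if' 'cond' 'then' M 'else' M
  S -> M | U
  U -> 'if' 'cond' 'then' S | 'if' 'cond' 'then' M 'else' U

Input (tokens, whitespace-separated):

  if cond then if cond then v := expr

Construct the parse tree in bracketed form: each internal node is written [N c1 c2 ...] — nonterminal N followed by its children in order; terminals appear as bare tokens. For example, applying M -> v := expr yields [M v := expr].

[S [U if cond then [S [U if cond then [S [M v := expr]]]]]]

S
U
if cond then S
if cond then U
if cond then if cond then S
if cond then if cond then M
if cond then if cond then v := expr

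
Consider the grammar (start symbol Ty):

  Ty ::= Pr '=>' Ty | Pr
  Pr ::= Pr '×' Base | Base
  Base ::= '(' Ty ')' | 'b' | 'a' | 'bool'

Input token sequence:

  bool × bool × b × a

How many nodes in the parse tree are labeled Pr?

4

[Ty [Pr [Pr [Pr [Pr [Base bool]] × [Base bool]] × [Base b]] × [Base a]]]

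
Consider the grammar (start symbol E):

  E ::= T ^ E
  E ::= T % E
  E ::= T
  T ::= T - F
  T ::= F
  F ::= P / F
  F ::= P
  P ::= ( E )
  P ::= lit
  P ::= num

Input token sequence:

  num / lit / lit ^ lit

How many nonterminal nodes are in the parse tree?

12

[E [T [F [P num] / [F [P lit] / [F [P lit]]]]] ^ [E [T [F [P lit]]]]]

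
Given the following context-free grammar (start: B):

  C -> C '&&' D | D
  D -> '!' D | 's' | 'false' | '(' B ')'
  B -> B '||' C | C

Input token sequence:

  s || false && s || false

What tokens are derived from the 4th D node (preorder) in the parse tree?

[B [B [B [C [D s]]] || [C [C [D false]] && [D s]]] || [C [D false]]]

false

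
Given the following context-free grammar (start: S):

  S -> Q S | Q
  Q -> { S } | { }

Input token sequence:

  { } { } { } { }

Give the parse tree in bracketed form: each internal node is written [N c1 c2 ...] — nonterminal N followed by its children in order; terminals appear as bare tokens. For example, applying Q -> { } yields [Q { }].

[S [Q { }] [S [Q { }] [S [Q { }] [S [Q { }]]]]]

S
Q S
{ } S
{ } Q S
{ } { } S
{ } { } Q S
{ } { } { } S
{ } { } { } Q
{ } { } { } { }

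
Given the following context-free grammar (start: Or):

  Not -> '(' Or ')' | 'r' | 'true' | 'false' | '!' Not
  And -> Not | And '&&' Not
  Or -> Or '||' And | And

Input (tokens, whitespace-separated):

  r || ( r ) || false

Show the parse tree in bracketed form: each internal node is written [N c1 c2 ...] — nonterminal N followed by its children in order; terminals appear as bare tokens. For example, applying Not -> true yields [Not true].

Or
Or || And
Or || And || And
And || And || And
Not || And || And
r || And || And
r || Not || And
r || ( Or ) || And
r || ( And ) || And
r || ( Not ) || And
r || ( r ) || And
r || ( r ) || Not
r || ( r ) || false

[Or [Or [Or [And [Not r]]] || [And [Not ( [Or [And [Not r]]] )]]] || [And [Not false]]]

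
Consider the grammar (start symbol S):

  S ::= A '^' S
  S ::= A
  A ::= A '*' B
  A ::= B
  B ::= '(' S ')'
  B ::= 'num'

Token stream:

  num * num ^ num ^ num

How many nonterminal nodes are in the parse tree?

11

[S [A [A [B num]] * [B num]] ^ [S [A [B num]] ^ [S [A [B num]]]]]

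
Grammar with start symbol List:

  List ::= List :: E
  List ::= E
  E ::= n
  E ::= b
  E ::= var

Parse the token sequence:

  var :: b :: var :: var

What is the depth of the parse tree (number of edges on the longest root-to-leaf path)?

[List [List [List [List [E var]] :: [E b]] :: [E var]] :: [E var]]

5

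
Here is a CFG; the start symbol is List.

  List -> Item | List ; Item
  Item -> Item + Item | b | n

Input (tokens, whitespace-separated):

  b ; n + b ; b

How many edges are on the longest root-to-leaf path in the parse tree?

[List [List [List [Item b]] ; [Item [Item n] + [Item b]]] ; [Item b]]

4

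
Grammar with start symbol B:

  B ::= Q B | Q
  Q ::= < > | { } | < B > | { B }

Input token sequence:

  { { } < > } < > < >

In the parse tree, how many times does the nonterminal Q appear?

[B [Q { [B [Q { }] [B [Q < >]]] }] [B [Q < >] [B [Q < >]]]]

5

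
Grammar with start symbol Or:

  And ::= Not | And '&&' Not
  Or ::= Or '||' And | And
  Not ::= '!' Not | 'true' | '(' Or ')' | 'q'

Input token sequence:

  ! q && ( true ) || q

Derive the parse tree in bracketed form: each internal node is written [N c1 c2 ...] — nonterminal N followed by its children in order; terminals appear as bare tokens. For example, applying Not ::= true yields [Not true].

Or
Or || And
And || And
And && Not || And
Not && Not || And
! Not && Not || And
! q && Not || And
! q && ( Or ) || And
! q && ( And ) || And
! q && ( Not ) || And
! q && ( true ) || And
! q && ( true ) || Not
! q && ( true ) || q

[Or [Or [And [And [Not ! [Not q]]] && [Not ( [Or [And [Not true]]] )]]] || [And [Not q]]]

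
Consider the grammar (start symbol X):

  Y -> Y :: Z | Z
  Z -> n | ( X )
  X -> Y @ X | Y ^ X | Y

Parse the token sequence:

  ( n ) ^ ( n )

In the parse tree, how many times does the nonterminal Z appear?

[X [Y [Z ( [X [Y [Z n]]] )]] ^ [X [Y [Z ( [X [Y [Z n]]] )]]]]

4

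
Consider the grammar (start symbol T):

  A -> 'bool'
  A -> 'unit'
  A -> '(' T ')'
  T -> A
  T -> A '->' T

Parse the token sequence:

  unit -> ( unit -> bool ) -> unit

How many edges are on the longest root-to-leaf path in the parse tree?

6

[T [A unit] -> [T [A ( [T [A unit] -> [T [A bool]]] )] -> [T [A unit]]]]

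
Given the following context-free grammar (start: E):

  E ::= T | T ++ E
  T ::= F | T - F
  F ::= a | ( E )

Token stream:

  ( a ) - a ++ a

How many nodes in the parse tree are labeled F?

[E [T [T [F ( [E [T [F a]]] )]] - [F a]] ++ [E [T [F a]]]]

4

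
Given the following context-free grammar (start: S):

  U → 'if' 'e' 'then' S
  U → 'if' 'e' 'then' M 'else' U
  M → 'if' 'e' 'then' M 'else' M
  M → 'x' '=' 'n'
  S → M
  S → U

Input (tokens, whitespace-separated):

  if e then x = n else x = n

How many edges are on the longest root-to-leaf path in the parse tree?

[S [M if e then [M x = n] else [M x = n]]]

3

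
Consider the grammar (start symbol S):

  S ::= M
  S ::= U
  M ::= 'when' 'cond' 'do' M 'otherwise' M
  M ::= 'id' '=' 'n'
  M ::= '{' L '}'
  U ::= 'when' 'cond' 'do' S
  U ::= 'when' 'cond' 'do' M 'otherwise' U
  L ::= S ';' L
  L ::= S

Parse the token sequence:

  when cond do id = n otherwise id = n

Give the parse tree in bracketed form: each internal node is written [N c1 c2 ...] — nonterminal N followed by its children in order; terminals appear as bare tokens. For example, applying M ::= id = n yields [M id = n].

S
M
when cond do M otherwise M
when cond do id = n otherwise M
when cond do id = n otherwise id = n

[S [M when cond do [M id = n] otherwise [M id = n]]]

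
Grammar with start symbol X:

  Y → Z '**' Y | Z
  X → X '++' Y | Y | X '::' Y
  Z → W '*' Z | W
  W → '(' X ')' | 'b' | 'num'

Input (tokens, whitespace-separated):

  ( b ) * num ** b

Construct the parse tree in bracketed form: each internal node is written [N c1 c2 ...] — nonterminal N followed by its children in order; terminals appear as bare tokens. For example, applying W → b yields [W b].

[X [Y [Z [W ( [X [Y [Z [W b]]]] )] * [Z [W num]]] ** [Y [Z [W b]]]]]

X
Y
Z ** Y
W * Z ** Y
( X ) * Z ** Y
( Y ) * Z ** Y
( Z ) * Z ** Y
( W ) * Z ** Y
( b ) * Z ** Y
( b ) * W ** Y
( b ) * num ** Y
( b ) * num ** Z
( b ) * num ** W
( b ) * num ** b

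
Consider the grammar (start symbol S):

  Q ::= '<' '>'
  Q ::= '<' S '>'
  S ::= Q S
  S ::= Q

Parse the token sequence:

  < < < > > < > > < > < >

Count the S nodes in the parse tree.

6

[S [Q < [S [Q < [S [Q < >]] >] [S [Q < >]]] >] [S [Q < >] [S [Q < >]]]]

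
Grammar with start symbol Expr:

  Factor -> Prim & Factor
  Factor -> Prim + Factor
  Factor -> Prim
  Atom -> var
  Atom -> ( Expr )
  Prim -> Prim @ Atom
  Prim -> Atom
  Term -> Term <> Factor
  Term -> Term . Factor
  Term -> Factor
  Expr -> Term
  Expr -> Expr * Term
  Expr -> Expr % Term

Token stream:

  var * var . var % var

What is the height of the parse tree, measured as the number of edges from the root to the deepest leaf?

7

[Expr [Expr [Expr [Term [Factor [Prim [Atom var]]]]] * [Term [Term [Factor [Prim [Atom var]]]] . [Factor [Prim [Atom var]]]]] % [Term [Factor [Prim [Atom var]]]]]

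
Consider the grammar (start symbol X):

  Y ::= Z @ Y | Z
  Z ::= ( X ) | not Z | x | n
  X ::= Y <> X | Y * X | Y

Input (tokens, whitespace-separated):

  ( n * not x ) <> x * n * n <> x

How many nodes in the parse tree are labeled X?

[X [Y [Z ( [X [Y [Z n]] * [X [Y [Z not [Z x]]]]] )]] <> [X [Y [Z x]] * [X [Y [Z n]] * [X [Y [Z n]] <> [X [Y [Z x]]]]]]]

7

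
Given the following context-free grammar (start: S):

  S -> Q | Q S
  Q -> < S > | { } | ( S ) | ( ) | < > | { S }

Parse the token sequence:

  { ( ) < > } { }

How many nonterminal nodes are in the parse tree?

[S [Q { [S [Q ( )] [S [Q < >]]] }] [S [Q { }]]]

8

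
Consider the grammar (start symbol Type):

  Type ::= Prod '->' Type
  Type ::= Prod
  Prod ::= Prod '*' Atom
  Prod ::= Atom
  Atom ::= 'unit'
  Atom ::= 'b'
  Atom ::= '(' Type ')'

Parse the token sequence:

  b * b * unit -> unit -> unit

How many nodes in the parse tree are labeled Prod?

[Type [Prod [Prod [Prod [Atom b]] * [Atom b]] * [Atom unit]] -> [Type [Prod [Atom unit]] -> [Type [Prod [Atom unit]]]]]

5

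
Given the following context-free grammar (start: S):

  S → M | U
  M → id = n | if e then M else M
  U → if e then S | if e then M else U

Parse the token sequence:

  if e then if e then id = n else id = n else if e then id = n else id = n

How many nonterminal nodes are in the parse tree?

8

[S [M if e then [M if e then [M id = n] else [M id = n]] else [M if e then [M id = n] else [M id = n]]]]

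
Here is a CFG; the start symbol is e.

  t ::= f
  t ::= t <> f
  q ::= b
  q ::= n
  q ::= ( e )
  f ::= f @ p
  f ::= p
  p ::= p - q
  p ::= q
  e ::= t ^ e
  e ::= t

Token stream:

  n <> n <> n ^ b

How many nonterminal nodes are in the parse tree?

[e [t [t [t [f [p [q n]]]] <> [f [p [q n]]]] <> [f [p [q n]]]] ^ [e [t [f [p [q b]]]]]]

18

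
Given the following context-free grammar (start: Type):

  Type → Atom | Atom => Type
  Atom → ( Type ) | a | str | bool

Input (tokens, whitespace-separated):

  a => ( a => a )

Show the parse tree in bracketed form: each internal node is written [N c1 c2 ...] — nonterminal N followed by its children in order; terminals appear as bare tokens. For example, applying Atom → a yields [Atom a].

[Type [Atom a] => [Type [Atom ( [Type [Atom a] => [Type [Atom a]]] )]]]

Type
Atom => Type
a => Type
a => Atom
a => ( Type )
a => ( Atom => Type )
a => ( a => Type )
a => ( a => Atom )
a => ( a => a )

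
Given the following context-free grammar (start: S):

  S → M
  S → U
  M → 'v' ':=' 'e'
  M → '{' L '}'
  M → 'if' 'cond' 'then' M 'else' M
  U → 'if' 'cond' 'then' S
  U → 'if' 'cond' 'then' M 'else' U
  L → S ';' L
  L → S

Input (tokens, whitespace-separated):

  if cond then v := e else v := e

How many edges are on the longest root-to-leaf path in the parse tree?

[S [M if cond then [M v := e] else [M v := e]]]

3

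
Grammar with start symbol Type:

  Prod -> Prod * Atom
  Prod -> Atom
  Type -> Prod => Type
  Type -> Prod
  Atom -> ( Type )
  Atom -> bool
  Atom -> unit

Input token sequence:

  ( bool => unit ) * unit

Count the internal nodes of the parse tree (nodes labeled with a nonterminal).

[Type [Prod [Prod [Atom ( [Type [Prod [Atom bool]] => [Type [Prod [Atom unit]]]] )]] * [Atom unit]]]

11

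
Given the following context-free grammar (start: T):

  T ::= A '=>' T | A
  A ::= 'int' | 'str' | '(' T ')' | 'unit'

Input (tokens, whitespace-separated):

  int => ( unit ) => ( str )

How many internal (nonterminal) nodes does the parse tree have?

10

[T [A int] => [T [A ( [T [A unit]] )] => [T [A ( [T [A str]] )]]]]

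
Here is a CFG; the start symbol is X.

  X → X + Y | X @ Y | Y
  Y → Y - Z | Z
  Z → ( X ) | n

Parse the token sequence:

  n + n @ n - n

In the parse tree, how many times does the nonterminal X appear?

3

[X [X [X [Y [Z n]]] + [Y [Z n]]] @ [Y [Y [Z n]] - [Z n]]]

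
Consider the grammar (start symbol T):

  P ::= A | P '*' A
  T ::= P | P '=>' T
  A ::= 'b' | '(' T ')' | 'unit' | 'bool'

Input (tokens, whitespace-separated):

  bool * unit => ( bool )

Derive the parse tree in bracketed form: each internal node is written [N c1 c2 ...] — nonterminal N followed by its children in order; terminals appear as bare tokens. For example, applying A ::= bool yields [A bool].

T
P => T
P * A => T
A * A => T
bool * A => T
bool * unit => T
bool * unit => P
bool * unit => A
bool * unit => ( T )
bool * unit => ( P )
bool * unit => ( A )
bool * unit => ( bool )

[T [P [P [A bool]] * [A unit]] => [T [P [A ( [T [P [A bool]]] )]]]]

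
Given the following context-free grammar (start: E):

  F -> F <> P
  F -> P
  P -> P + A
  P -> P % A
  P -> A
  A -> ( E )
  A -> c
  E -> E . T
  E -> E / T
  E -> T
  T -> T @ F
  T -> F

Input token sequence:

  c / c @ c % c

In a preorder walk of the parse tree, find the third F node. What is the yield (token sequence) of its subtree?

c % c

[E [E [T [F [P [A c]]]]] / [T [T [F [P [A c]]]] @ [F [P [P [A c]] % [A c]]]]]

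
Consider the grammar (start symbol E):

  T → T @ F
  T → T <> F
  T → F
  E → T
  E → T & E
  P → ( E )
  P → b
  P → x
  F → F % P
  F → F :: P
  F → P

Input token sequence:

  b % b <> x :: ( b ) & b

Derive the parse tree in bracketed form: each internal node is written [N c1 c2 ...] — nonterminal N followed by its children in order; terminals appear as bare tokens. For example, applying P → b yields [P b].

[E [T [T [F [F [P b]] % [P b]]] <> [F [F [P x]] :: [P ( [E [T [F [P b]]]] )]]] & [E [T [F [P b]]]]]

E
T & E
T <> F & E
F <> F & E
F % P <> F & E
P % P <> F & E
b % P <> F & E
b % b <> F & E
b % b <> F :: P & E
b % b <> P :: P & E
b % b <> x :: P & E
b % b <> x :: ( E ) & E
b % b <> x :: ( T ) & E
b % b <> x :: ( F ) & E
b % b <> x :: ( P ) & E
b % b <> x :: ( b ) & E
b % b <> x :: ( b ) & T
b % b <> x :: ( b ) & F
b % b <> x :: ( b ) & P
b % b <> x :: ( b ) & b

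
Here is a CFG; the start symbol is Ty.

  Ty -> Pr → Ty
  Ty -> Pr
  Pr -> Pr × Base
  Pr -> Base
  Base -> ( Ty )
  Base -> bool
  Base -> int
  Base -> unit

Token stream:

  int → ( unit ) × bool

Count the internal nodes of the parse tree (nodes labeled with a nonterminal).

11

[Ty [Pr [Base int]] → [Ty [Pr [Pr [Base ( [Ty [Pr [Base unit]]] )]] × [Base bool]]]]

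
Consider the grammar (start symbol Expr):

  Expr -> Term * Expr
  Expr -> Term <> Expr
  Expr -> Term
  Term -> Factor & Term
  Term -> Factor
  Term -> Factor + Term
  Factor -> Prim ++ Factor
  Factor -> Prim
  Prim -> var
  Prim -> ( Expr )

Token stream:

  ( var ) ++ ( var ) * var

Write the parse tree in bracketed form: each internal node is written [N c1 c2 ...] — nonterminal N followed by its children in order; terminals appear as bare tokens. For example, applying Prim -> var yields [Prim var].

[Expr [Term [Factor [Prim ( [Expr [Term [Factor [Prim var]]]] )] ++ [Factor [Prim ( [Expr [Term [Factor [Prim var]]]] )]]]] * [Expr [Term [Factor [Prim var]]]]]

Expr
Term * Expr
Factor * Expr
Prim ++ Factor * Expr
( Expr ) ++ Factor * Expr
( Term ) ++ Factor * Expr
( Factor ) ++ Factor * Expr
( Prim ) ++ Factor * Expr
( var ) ++ Factor * Expr
( var ) ++ Prim * Expr
( var ) ++ ( Expr ) * Expr
( var ) ++ ( Term ) * Expr
( var ) ++ ( Factor ) * Expr
( var ) ++ ( Prim ) * Expr
( var ) ++ ( var ) * Expr
( var ) ++ ( var ) * Term
( var ) ++ ( var ) * Factor
( var ) ++ ( var ) * Prim
( var ) ++ ( var ) * var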